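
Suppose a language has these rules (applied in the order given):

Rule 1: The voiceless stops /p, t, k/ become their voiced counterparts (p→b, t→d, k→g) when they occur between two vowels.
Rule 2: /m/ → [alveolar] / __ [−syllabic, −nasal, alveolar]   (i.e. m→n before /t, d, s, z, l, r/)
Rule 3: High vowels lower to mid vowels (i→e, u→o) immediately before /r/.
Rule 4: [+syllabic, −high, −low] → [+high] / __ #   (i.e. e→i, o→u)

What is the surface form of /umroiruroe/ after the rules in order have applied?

unroeroroi

Rule 1 (intervocalic voicing): no segment meets the environment; /umroiruroe/ is unchanged.
Rule 2 (nasal place assimilation): /m/ precedes the alveolar consonant /r/, so it assimilates in place to [n]. /umroiruroe/ → unroiruroe.
Rule 3 (pre-rhotic lowering): /i/ is a high vowel immediately before /r/, so it lowers to [e]. /u/ is a high vowel immediately before /r/, so it lowers to [o]. /unroiruroe/ → unroeroroe.
Rule 4 (final vowel raising): /e/ is a mid vowel in word-final position, so it raises to [i]. /unroeroroe/ → unroeroroi.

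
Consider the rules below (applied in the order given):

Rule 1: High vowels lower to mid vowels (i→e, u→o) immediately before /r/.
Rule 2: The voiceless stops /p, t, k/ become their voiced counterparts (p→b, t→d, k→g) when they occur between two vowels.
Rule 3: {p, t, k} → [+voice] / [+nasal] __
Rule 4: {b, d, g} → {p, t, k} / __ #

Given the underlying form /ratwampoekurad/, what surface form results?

Rule 1 (pre-rhotic lowering): /u/ is a high vowel immediately before /r/, so it lowers to [o]. /ratwampoekurad/ → ratwampoekorad.
Rule 2 (intervocalic voicing): /k/ is a voiceless stop between vowels /e/ and /o/, so it voices to [g]. /ratwampoekorad/ → ratwampoegorad.
Rule 3 (post-nasal voicing): /p/ is a voiceless stop immediately after the nasal /m/, so it voices to [b]. /ratwampoegorad/ → ratwamboegorad.
Rule 4 (final devoicing): /d/ is a voiced stop in word-final position, so it devoices to [t]. /ratwamboegorad/ → ratwamboegorat.

ratwamboegorat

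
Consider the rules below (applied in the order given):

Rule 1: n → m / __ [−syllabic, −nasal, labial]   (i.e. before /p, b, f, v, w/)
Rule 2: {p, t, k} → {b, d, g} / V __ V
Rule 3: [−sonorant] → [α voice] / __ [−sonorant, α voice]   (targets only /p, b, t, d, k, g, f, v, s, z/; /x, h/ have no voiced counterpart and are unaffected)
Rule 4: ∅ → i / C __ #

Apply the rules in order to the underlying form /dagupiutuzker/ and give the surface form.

Rule 1 (nasal place assimilation): no segment meets the environment; /dagupiutuzker/ is unchanged.
Rule 2 (intervocalic voicing): /p/ is a voiceless stop between vowels /u/ and /i/, so it voices to [b]. /t/ is a voiceless stop between vowels /u/ and /u/, so it voices to [d]. /dagupiutuzker/ → dagubiuduzker.
Rule 3 (regressive voicing assimilation): /z/ precedes the voiceless obstruent /k/, so it devoices to [s] by assimilation. /dagubiuduzker/ → dagubiudusker.
Rule 4 (final i-epenthesis): the form ends in the consonant /r/, so [i] is inserted word-finally. /dagubiudusker/ → dagubiuduskeri.

dagubiuduskeri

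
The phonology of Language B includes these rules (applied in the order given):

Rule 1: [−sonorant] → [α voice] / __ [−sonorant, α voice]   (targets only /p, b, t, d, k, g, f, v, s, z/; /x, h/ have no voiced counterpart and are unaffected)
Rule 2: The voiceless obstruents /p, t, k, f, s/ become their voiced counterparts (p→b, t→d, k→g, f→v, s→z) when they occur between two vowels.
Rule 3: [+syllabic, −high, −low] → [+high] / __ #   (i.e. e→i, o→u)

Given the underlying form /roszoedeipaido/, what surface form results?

rozzoedeibaidu

Rule 1 (regressive voicing assimilation): /s/ precedes the voiced obstruent /z/, so it voices to [z] by assimilation. /roszoedeipaido/ → rozzoedeipaido.
Rule 2 (intervocalic voicing): /p/ is a voiceless obstruent between vowels /i/ and /a/, so it voices to [b]. /rozzoedeipaido/ → rozzoedeibaido.
Rule 3 (final vowel raising): /o/ is a mid vowel in word-final position, so it raises to [u]. /rozzoedeibaido/ → rozzoedeibaidu.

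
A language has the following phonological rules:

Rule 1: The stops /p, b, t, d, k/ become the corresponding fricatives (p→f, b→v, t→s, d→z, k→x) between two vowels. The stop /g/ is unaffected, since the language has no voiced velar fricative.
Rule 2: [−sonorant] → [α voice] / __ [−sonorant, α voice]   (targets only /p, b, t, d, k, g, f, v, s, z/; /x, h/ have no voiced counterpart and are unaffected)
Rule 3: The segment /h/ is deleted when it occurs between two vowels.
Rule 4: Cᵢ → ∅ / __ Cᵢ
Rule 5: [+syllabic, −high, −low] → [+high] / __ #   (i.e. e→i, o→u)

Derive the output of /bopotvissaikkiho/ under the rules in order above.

Rule 1 (intervocalic spirantization): /p/ is a stop between vowels /o/ and /o/, so it spirantizes to the fricative [f]. /bopotvissaikkiho/ → bofotvissaikkiho.
Rule 2 (regressive voicing assimilation): /t/ precedes the voiced obstruent /v/, so it voices to [d] by assimilation. /bofotvissaikkiho/ → bofodvissaikkiho.
Rule 3 (intervocalic h-deletion): /h/ occurs between vowels /i/ and /o/, so it deletes. /bofodvissaikkiho/ → bofodvissaikkio.
Rule 4 (degemination): /ss/ is a geminate; the first /s/ deletes. /kk/ is a geminate; the first /k/ deletes. /bofodvissaikkio/ → bofodvisaikio.
Rule 5 (final vowel raising): /o/ is a mid vowel in word-final position, so it raises to [u]. /bofodvisaikio/ → bofodvisaikiu.

bofodvisaikiu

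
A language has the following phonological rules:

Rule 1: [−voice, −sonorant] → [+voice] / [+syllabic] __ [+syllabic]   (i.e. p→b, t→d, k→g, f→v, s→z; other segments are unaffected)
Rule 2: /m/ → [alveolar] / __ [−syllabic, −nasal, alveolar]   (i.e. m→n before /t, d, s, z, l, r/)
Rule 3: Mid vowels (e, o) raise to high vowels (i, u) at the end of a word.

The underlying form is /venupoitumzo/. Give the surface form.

Rule 1 (intervocalic voicing): /p/ is a voiceless obstruent between vowels /u/ and /o/, so it voices to [b]. /t/ is a voiceless obstruent between vowels /i/ and /u/, so it voices to [d]. /venupoitumzo/ → venuboidumzo.
Rule 2 (nasal place assimilation): /m/ precedes the alveolar consonant /z/, so it assimilates in place to [n]. /venuboidumzo/ → venuboidunzo.
Rule 3 (final vowel raising): /o/ is a mid vowel in word-final position, so it raises to [u]. /venuboidunzo/ → venuboidunzu.

venuboidunzu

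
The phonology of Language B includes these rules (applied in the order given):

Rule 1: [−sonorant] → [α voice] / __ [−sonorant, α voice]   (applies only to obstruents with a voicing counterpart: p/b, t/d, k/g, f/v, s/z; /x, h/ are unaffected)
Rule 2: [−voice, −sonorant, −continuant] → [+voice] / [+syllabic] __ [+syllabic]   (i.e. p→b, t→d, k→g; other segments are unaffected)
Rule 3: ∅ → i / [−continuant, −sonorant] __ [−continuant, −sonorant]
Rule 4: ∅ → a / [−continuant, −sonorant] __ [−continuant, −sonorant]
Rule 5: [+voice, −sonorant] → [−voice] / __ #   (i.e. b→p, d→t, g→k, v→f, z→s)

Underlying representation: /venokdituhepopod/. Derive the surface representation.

venogididuhebobot

Rule 1 (regressive voicing assimilation): /k/ precedes the voiced obstruent /d/, so it voices to [g] by assimilation. /venokdituhepopod/ → venogdituhepopod.
Rule 2 (intervocalic voicing): /t/ is a voiceless stop between vowels /i/ and /u/, so it voices to [d]. /p/ is a voiceless stop between vowels /e/ and /o/, so it voices to [b]. /p/ is a voiceless stop between vowels /o/ and /o/, so it voices to [b]. /venogdituhepopod/ → venogdiduhebobod.
Rule 3 (stop-cluster i-epenthesis): /g/ and /d/ form a stop–stop cluster, so [i] is inserted between them. /venogdiduhebobod/ → venogididuhebobod.
Rule 4 (stop-cluster a-epenthesis): no segment meets the environment; /venogididuhebobod/ is unchanged.
Rule 5 (final devoicing): /d/ is a voiced obstruent in word-final position, so it devoices to [t]. /venogididuhebobod/ → venogididuhebobot.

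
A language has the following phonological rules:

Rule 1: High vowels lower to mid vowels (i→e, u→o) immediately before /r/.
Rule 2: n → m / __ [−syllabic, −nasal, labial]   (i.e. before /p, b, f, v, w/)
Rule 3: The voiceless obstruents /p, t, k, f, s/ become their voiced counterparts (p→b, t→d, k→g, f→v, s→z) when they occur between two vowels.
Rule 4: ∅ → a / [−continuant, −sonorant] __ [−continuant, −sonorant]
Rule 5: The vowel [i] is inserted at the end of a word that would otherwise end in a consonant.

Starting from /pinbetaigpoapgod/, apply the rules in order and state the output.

Rule 1 (pre-rhotic lowering): no segment meets the environment; /pinbetaigpoapgod/ is unchanged.
Rule 2 (nasal place assimilation): /n/ precedes the labial consonant /b/, so it assimilates in place to [m]. /pinbetaigpoapgod/ → pimbetaigpoapgod.
Rule 3 (intervocalic voicing): /t/ is a voiceless obstruent between vowels /e/ and /a/, so it voices to [d]. /pimbetaigpoapgod/ → pimbedaigpoapgod.
Rule 4 (stop-cluster a-epenthesis): /g/ and /p/ form a stop–stop cluster, so [a] is inserted between them. /p/ and /g/ form a stop–stop cluster, so [a] is inserted between them. /pimbedaigpoapgod/ → pimbedaigapoapagod.
Rule 5 (final i-epenthesis): the form ends in the consonant /d/, so [i] is inserted word-finally. /pimbedaigapoapagod/ → pimbedaigapoapagodi.

pimbedaigapoapagodi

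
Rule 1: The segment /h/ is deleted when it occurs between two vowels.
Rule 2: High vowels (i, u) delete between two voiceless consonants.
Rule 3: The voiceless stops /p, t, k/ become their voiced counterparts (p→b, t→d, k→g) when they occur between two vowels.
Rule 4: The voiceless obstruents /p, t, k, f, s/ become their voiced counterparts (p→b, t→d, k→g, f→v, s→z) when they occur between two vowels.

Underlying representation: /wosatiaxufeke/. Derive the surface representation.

wozadiaxfege

Rule 1 (intervocalic h-deletion): no segment meets the environment; /wosatiaxufeke/ is unchanged.
Rule 2 (high vowel syncope): /u/ is a high vowel flanked by voiceless consonants /x/ and /f/, so it deletes. /wosatiaxufeke/ → wosatiaxfeke.
Rule 3 (intervocalic voicing): /t/ is a voiceless stop between vowels /a/ and /i/, so it voices to [d]. /k/ is a voiceless stop between vowels /e/ and /e/, so it voices to [g]. /wosatiaxfeke/ → wosadiaxfege.
Rule 4 (intervocalic voicing): /s/ is a voiceless obstruent between vowels /o/ and /a/, so it voices to [z]. /wosadiaxfege/ → wozadiaxfege.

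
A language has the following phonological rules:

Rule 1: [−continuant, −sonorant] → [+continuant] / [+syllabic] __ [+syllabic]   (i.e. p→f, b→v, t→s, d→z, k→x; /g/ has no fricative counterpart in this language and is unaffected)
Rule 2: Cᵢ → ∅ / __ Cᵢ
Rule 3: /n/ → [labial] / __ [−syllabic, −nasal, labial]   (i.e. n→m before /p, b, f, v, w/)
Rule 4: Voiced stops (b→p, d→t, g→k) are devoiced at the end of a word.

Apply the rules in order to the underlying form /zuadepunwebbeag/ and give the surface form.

zuazefumwebeak

Rule 1 (intervocalic spirantization): /d/ is a stop between vowels /a/ and /e/, so it spirantizes to the fricative [z]. /p/ is a stop between vowels /e/ and /u/, so it spirantizes to the fricative [f]. /zuadepunwebbeag/ → zuazefunwebbeag.
Rule 2 (degemination): /bb/ is a geminate; the first /b/ deletes. /zuazefunwebbeag/ → zuazefunwebeag.
Rule 3 (nasal place assimilation): /n/ precedes the labial consonant /w/, so it assimilates in place to [m]. /zuazefunwebeag/ → zuazefumwebeag.
Rule 4 (final devoicing): /g/ is a voiced stop in word-final position, so it devoices to [k]. /zuazefumwebeag/ → zuazefumwebeak.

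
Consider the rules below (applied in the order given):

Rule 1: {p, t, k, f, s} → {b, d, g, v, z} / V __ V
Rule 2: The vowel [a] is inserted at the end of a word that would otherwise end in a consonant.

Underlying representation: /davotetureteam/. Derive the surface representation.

davodeduredeama

Rule 1 (intervocalic voicing): /t/ is a voiceless obstruent between vowels /o/ and /e/, so it voices to [d]. /t/ is a voiceless obstruent between vowels /e/ and /u/, so it voices to [d]. /t/ is a voiceless obstruent between vowels /e/ and /e/, so it voices to [d]. /davotetureteam/ → davodeduredeam.
Rule 2 (final a-epenthesis): the form ends in the consonant /m/, so [a] is inserted word-finally. /davodeduredeam/ → davodeduredeama.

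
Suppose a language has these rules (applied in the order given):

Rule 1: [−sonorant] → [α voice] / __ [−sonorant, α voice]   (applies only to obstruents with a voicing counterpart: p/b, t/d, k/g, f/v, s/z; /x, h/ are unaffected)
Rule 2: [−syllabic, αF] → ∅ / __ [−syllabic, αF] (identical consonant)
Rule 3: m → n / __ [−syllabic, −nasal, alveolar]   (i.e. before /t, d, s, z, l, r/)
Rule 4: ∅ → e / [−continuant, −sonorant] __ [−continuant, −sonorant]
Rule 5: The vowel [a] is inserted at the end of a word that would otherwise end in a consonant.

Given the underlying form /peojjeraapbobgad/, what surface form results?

peojeraabobegada

Rule 1 (regressive voicing assimilation): /p/ precedes the voiced obstruent /b/, so it voices to [b] by assimilation. /peojjeraapbobgad/ → peojjeraabbobgad.
Rule 2 (degemination): /jj/ is a geminate; the first /j/ deletes. /bb/ is a geminate; the first /b/ deletes. /peojjeraabbobgad/ → peojeraabobgad.
Rule 3 (nasal place assimilation): no segment meets the environment; /peojeraabobgad/ is unchanged.
Rule 4 (stop-cluster e-epenthesis): /b/ and /g/ form a stop–stop cluster, so [e] is inserted between them. /peojeraabobgad/ → peojeraabobegad.
Rule 5 (final a-epenthesis): the form ends in the consonant /d/, so [a] is inserted word-finally. /peojeraabobegad/ → peojeraabobegada.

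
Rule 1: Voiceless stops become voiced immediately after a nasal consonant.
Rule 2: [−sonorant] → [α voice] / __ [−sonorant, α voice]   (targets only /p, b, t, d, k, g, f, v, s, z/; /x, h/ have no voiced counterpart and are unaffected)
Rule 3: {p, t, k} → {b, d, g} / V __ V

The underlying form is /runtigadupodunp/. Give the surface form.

Rule 1 (post-nasal voicing): /t/ is a voiceless stop immediately after the nasal /n/, so it voices to [d]. /p/ is a voiceless stop immediately after the nasal /n/, so it voices to [b]. /runtigadupodunp/ → rundigadupodunb.
Rule 2 (regressive voicing assimilation): no segment meets the environment; /rundigadupodunb/ is unchanged.
Rule 3 (intervocalic voicing): /p/ is a voiceless stop between vowels /u/ and /o/, so it voices to [b]. /rundigadupodunb/ → rundigadubodunb.

rundigadubodunb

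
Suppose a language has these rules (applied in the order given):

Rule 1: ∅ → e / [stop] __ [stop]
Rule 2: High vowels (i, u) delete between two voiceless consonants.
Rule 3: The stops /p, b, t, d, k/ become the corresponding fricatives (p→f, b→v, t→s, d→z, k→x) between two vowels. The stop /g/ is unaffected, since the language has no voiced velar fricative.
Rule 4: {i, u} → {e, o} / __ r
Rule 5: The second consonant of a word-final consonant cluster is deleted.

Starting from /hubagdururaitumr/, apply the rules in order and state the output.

huvagezororaisum

Rule 1 (stop-cluster e-epenthesis): /g/ and /d/ form a stop–stop cluster, so [e] is inserted between them. /hubagdururaitumr/ → hubagedururaitumr.
Rule 2 (high vowel syncope): no segment meets the environment; /hubagedururaitumr/ is unchanged.
Rule 3 (intervocalic spirantization): /b/ is a stop between vowels /u/ and /a/, so it spirantizes to the fricative [v]. /d/ is a stop between vowels /e/ and /u/, so it spirantizes to the fricative [z]. /t/ is a stop between vowels /i/ and /u/, so it spirantizes to the fricative [s]. /hubagedururaitumr/ → huvagezururaisumr.
Rule 4 (pre-rhotic lowering): /u/ is a high vowel immediately before /r/, so it lowers to [o]. /u/ is a high vowel immediately before /r/, so it lowers to [o]. /huvagezururaisumr/ → huvagezororaisumr.
Rule 5 (final cluster simplification): /r/ is the second consonant of a word-final cluster /mr/, so it deletes. /huvagezororaisumr/ → huvagezororaisum.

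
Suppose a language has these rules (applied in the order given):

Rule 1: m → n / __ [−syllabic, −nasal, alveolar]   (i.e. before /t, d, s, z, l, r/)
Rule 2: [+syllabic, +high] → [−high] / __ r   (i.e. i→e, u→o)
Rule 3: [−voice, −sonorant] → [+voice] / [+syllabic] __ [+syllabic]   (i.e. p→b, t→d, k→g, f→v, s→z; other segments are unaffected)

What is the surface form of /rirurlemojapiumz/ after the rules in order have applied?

Rule 1 (nasal place assimilation): /m/ precedes the alveolar consonant /z/, so it assimilates in place to [n]. /rirurlemojapiumz/ → rirurlemojapiunz.
Rule 2 (pre-rhotic lowering): /i/ is a high vowel immediately before /r/, so it lowers to [e]. /u/ is a high vowel immediately before /r/, so it lowers to [o]. /rirurlemojapiunz/ → rerorlemojapiunz.
Rule 3 (intervocalic voicing): /p/ is a voiceless obstruent between vowels /a/ and /i/, so it voices to [b]. /rerorlemojapiunz/ → rerorlemojabiunz.

rerorlemojabiunz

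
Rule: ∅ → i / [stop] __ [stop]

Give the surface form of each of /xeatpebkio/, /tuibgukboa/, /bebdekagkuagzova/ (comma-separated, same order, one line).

xeatipebikio, tuibigukiboa, bebidekagikuagzova

/xeatpebkio/: /t/ and /p/ form a stop–stop cluster, so [i] is inserted between them. /b/ and /k/ form a stop–stop cluster, so [i] is inserted between them. → [xeatipebikio].
/tuibgukboa/: /b/ and /g/ form a stop–stop cluster, so [i] is inserted between them. /k/ and /b/ form a stop–stop cluster, so [i] is inserted between them. → [tuibigukiboa].
/bebdekagkuagzova/: /b/ and /d/ form a stop–stop cluster, so [i] is inserted between them. /g/ and /k/ form a stop–stop cluster, so [i] is inserted between them. → [bebidekagikuagzova].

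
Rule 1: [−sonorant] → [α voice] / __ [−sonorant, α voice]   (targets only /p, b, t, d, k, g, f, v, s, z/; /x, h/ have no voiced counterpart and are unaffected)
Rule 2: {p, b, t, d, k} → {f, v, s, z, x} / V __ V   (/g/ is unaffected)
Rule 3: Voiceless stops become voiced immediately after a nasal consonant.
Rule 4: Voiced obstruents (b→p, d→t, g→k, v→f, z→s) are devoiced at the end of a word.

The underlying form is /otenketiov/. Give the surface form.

Rule 1 (regressive voicing assimilation): no segment meets the environment; /otenketiov/ is unchanged.
Rule 2 (intervocalic spirantization): /t/ is a stop between vowels /o/ and /e/, so it spirantizes to the fricative [s]. /t/ is a stop between vowels /e/ and /i/, so it spirantizes to the fricative [s]. /otenketiov/ → osenkesiov.
Rule 3 (post-nasal voicing): /k/ is a voiceless stop immediately after the nasal /n/, so it voices to [g]. /osenkesiov/ → osengesiov.
Rule 4 (final devoicing): /v/ is a voiced obstruent in word-final position, so it devoices to [f]. /osengesiov/ → osengesiof.

osengesiof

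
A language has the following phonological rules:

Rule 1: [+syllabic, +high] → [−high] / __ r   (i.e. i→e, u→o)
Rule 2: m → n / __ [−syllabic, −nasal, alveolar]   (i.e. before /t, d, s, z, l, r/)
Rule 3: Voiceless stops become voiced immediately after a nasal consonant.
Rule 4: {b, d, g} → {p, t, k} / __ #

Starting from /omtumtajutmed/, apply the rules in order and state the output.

ondundajutmet

Rule 1 (pre-rhotic lowering): no segment meets the environment; /omtumtajutmed/ is unchanged.
Rule 2 (nasal place assimilation): /m/ precedes the alveolar consonant /t/, so it assimilates in place to [n]. /m/ precedes the alveolar consonant /t/, so it assimilates in place to [n]. /omtumtajutmed/ → ontuntajutmed.
Rule 3 (post-nasal voicing): /t/ is a voiceless stop immediately after the nasal /n/, so it voices to [d]. /t/ is a voiceless stop immediately after the nasal /n/, so it voices to [d]. /ontuntajutmed/ → ondundajutmed.
Rule 4 (final devoicing): /d/ is a voiced stop in word-final position, so it devoices to [t]. /ondundajutmed/ → ondundajutmet.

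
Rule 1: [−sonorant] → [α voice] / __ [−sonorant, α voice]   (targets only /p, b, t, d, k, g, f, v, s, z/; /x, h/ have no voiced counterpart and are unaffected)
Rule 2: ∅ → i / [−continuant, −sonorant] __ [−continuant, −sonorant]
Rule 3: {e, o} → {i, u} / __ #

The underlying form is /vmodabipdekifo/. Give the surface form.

vmodabibidekifu

Rule 1 (regressive voicing assimilation): /p/ precedes the voiced obstruent /d/, so it voices to [b] by assimilation. /vmodabipdekifo/ → vmodabibdekifo.
Rule 2 (stop-cluster i-epenthesis): /b/ and /d/ form a stop–stop cluster, so [i] is inserted between them. /vmodabibdekifo/ → vmodabibidekifo.
Rule 3 (final vowel raising): /o/ is a mid vowel in word-final position, so it raises to [u]. /vmodabibidekifo/ → vmodabibidekifu.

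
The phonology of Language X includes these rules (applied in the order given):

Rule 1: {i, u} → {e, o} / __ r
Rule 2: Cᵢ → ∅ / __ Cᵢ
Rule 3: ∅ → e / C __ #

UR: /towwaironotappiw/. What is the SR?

towaeronotapiwe

Rule 1 (pre-rhotic lowering): /i/ is a high vowel immediately before /r/, so it lowers to [e]. /towwaironotappiw/ → towwaeronotappiw.
Rule 2 (degemination): /ww/ is a geminate; the first /w/ deletes. /pp/ is a geminate; the first /p/ deletes. /towwaeronotappiw/ → towaeronotapiw.
Rule 3 (final e-epenthesis): the form ends in the consonant /w/, so [e] is inserted word-finally. /towaeronotapiw/ → towaeronotapiwe.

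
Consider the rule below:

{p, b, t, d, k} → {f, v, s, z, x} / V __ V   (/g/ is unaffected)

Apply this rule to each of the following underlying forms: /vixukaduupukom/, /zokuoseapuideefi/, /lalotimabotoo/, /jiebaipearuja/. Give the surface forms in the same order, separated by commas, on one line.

/vixukaduupukom/: /k/ is a stop between vowels /u/ and /a/, so it spirantizes to the fricative [x]. /d/ is a stop between vowels /a/ and /u/, so it spirantizes to the fricative [z]. /p/ is a stop between vowels /u/ and /u/, so it spirantizes to the fricative [f]. /k/ is a stop between vowels /u/ and /o/, so it spirantizes to the fricative [x]. → [vixuxazuufuxom].
/zokuoseapuideefi/: /k/ is a stop between vowels /o/ and /u/, so it spirantizes to the fricative [x]. /p/ is a stop between vowels /a/ and /u/, so it spirantizes to the fricative [f]. /d/ is a stop between vowels /i/ and /e/, so it spirantizes to the fricative [z]. → [zoxuoseafuizeefi].
/lalotimabotoo/: /t/ is a stop between vowels /o/ and /i/, so it spirantizes to the fricative [s]. /b/ is a stop between vowels /a/ and /o/, so it spirantizes to the fricative [v]. /t/ is a stop between vowels /o/ and /o/, so it spirantizes to the fricative [s]. → [lalosimavosoo].
/jiebaipearuja/: /b/ is a stop between vowels /e/ and /a/, so it spirantizes to the fricative [v]. /p/ is a stop between vowels /i/ and /e/, so it spirantizes to the fricative [f]. → [jievaifearuja].

vixuxazuufuxom, zoxuoseafuizeefi, lalosimavosoo, jievaifearuja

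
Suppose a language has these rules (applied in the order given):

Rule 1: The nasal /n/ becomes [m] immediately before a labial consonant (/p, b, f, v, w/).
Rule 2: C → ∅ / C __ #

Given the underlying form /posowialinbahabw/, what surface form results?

Rule 1 (nasal place assimilation): /n/ precedes the labial consonant /b/, so it assimilates in place to [m]. /posowialinbahabw/ → posowialimbahabw.
Rule 2 (final cluster simplification): /w/ is the second consonant of a word-final cluster /bw/, so it deletes. /posowialimbahabw/ → posowialimbahab.

posowialimbahab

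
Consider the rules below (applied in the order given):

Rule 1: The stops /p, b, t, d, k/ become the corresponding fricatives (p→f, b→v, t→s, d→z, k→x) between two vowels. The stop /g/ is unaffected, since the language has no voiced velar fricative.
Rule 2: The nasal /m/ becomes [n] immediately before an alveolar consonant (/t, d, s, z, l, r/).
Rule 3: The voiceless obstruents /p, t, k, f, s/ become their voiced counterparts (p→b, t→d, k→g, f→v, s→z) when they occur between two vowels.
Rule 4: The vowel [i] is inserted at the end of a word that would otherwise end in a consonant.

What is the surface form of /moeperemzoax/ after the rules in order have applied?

Rule 1 (intervocalic spirantization): /p/ is a stop between vowels /e/ and /e/, so it spirantizes to the fricative [f]. /moeperemzoax/ → moeferemzoax.
Rule 2 (nasal place assimilation): /m/ precedes the alveolar consonant /z/, so it assimilates in place to [n]. /moeferemzoax/ → moeferenzoax.
Rule 3 (intervocalic voicing): /f/ is a voiceless obstruent between vowels /e/ and /e/, so it voices to [v]. /moeferenzoax/ → moeverenzoax.
Rule 4 (final i-epenthesis): the form ends in the consonant /x/, so [i] is inserted word-finally. /moeverenzoax/ → moeverenzoaxi.

moeverenzoaxi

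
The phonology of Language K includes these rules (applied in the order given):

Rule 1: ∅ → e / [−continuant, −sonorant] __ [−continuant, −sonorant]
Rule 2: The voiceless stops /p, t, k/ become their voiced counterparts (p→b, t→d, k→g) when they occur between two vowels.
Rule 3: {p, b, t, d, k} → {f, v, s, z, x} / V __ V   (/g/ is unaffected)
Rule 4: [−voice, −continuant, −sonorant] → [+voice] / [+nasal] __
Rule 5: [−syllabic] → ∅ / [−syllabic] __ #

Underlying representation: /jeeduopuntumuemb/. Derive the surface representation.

jeezuovundumuem

Rule 1 (stop-cluster e-epenthesis): no segment meets the environment; /jeeduopuntumuemb/ is unchanged.
Rule 2 (intervocalic voicing): /p/ is a voiceless stop between vowels /o/ and /u/, so it voices to [b]. /jeeduopuntumuemb/ → jeeduobuntumuemb.
Rule 3 (intervocalic spirantization): /d/ is a stop between vowels /e/ and /u/, so it spirantizes to the fricative [z]. /b/ is a stop between vowels /o/ and /u/, so it spirantizes to the fricative [v]. /jeeduobuntumuemb/ → jeezuovuntumuemb.
Rule 4 (post-nasal voicing): /t/ is a voiceless stop immediately after the nasal /n/, so it voices to [d]. /jeezuovuntumuemb/ → jeezuovundumuemb.
Rule 5 (final cluster simplification): /b/ is the second consonant of a word-final cluster /mb/, so it deletes. /jeezuovundumuemb/ → jeezuovundumuem.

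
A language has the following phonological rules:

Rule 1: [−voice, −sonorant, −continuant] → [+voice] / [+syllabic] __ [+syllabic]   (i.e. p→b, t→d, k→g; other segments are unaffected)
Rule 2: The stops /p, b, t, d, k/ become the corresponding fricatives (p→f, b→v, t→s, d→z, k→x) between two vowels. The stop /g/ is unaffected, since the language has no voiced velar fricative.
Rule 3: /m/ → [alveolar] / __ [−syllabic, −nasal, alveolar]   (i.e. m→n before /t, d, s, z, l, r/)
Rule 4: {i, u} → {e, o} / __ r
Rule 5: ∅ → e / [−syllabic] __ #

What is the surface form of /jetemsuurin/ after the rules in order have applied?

Rule 1 (intervocalic voicing): /t/ is a voiceless stop between vowels /e/ and /e/, so it voices to [d]. /jetemsuurin/ → jedemsuurin.
Rule 2 (intervocalic spirantization): /d/ is a stop between vowels /e/ and /e/, so it spirantizes to the fricative [z]. /jedemsuurin/ → jezemsuurin.
Rule 3 (nasal place assimilation): /m/ precedes the alveolar consonant /s/, so it assimilates in place to [n]. /jezemsuurin/ → jezensuurin.
Rule 4 (pre-rhotic lowering): /u/ is a high vowel immediately before /r/, so it lowers to [o]. /jezensuurin/ → jezensuorin.
Rule 5 (final e-epenthesis): the form ends in the consonant /n/, so [e] is inserted word-finally. /jezensuorin/ → jezensuorine.

jezensuorine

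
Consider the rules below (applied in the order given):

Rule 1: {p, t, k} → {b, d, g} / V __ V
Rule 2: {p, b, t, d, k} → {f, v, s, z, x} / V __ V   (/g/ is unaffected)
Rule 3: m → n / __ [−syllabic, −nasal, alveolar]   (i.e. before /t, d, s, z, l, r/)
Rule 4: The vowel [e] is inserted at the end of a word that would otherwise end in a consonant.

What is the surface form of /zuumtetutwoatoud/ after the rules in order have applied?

Rule 1 (intervocalic voicing): /t/ is a voiceless stop between vowels /e/ and /u/, so it voices to [d]. /t/ is a voiceless stop between vowels /a/ and /o/, so it voices to [d]. /zuumtetutwoatoud/ → zuumtedutwoadoud.
Rule 2 (intervocalic spirantization): /d/ is a stop between vowels /e/ and /u/, so it spirantizes to the fricative [z]. /d/ is a stop between vowels /a/ and /o/, so it spirantizes to the fricative [z]. /zuumtedutwoadoud/ → zuumtezutwoazoud.
Rule 3 (nasal place assimilation): /m/ precedes the alveolar consonant /t/, so it assimilates in place to [n]. /zuumtezutwoazoud/ → zuuntezutwoazoud.
Rule 4 (final e-epenthesis): the form ends in the consonant /d/, so [e] is inserted word-finally. /zuuntezutwoazoud/ → zuuntezutwoazoude.

zuuntezutwoazoude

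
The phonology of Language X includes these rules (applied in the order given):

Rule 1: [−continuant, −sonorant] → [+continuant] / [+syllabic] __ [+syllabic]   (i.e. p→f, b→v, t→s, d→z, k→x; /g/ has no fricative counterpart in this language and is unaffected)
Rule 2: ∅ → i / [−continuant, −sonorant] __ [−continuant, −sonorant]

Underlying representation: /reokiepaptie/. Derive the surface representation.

Rule 1 (intervocalic spirantization): /k/ is a stop between vowels /o/ and /i/, so it spirantizes to the fricative [x]. /p/ is a stop between vowels /e/ and /a/, so it spirantizes to the fricative [f]. /reokiepaptie/ → reoxiefaptie.
Rule 2 (stop-cluster i-epenthesis): /p/ and /t/ form a stop–stop cluster, so [i] is inserted between them. /reoxiefaptie/ → reoxiefapitie.

reoxiefapitie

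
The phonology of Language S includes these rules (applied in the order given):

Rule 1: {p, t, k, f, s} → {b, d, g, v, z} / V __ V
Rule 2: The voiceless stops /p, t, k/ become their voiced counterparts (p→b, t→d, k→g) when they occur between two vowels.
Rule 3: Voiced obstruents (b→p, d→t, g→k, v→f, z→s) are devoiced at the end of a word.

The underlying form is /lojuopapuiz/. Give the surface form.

lojuobabuis

Rule 1 (intervocalic voicing): /p/ is a voiceless obstruent between vowels /o/ and /a/, so it voices to [b]. /p/ is a voiceless obstruent between vowels /a/ and /u/, so it voices to [b]. /lojuopapuiz/ → lojuobabuiz.
Rule 2 (intervocalic voicing): no segment meets the environment; /lojuobabuiz/ is unchanged.
Rule 3 (final devoicing): /z/ is a voiced obstruent in word-final position, so it devoices to [s]. /lojuobabuiz/ → lojuobabuis.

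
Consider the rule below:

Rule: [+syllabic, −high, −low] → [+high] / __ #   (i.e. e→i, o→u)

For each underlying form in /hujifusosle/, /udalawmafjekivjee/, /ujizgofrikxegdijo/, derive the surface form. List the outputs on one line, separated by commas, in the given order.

hujifusosli, udalawmafjekivjei, ujizgofrikxegdiju

/hujifusosle/: /e/ is a mid vowel in word-final position, so it raises to [i]. → [hujifusosli].
/udalawmafjekivjee/: /e/ is a mid vowel in word-final position, so it raises to [i]. → [udalawmafjekivjei].
/ujizgofrikxegdijo/: /o/ is a mid vowel in word-final position, so it raises to [u]. → [ujizgofrikxegdiju].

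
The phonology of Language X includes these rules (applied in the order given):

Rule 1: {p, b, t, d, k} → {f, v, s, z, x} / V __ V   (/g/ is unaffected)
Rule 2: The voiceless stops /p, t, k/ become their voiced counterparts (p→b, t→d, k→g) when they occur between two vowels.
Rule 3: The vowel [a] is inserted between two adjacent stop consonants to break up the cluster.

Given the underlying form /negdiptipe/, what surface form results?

negadipatife

Rule 1 (intervocalic spirantization): /p/ is a stop between vowels /i/ and /e/, so it spirantizes to the fricative [f]. /negdiptipe/ → negdiptife.
Rule 2 (intervocalic voicing): no segment meets the environment; /negdiptife/ is unchanged.
Rule 3 (stop-cluster a-epenthesis): /g/ and /d/ form a stop–stop cluster, so [a] is inserted between them. /p/ and /t/ form a stop–stop cluster, so [a] is inserted between them. /negdiptife/ → negadipatife.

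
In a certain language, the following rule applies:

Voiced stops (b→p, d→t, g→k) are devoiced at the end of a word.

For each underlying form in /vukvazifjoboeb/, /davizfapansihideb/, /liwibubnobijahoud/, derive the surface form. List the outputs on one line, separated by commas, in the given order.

vukvazifjoboep, davizfapansihidep, liwibubnobijahout

/vukvazifjoboeb/: /b/ is a voiced stop in word-final position, so it devoices to [p]. → [vukvazifjoboep].
/davizfapansihideb/: /b/ is a voiced stop in word-final position, so it devoices to [p]. → [davizfapansihidep].
/liwibubnobijahoud/: /d/ is a voiced stop in word-final position, so it devoices to [t]. → [liwibubnobijahout].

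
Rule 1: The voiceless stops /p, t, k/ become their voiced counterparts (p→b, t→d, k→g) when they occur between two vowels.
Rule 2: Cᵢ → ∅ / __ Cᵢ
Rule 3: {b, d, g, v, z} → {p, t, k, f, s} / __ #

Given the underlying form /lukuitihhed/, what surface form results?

Rule 1 (intervocalic voicing): /k/ is a voiceless stop between vowels /u/ and /u/, so it voices to [g]. /t/ is a voiceless stop between vowels /i/ and /i/, so it voices to [d]. /lukuitihhed/ → luguidihhed.
Rule 2 (degemination): /hh/ is a geminate; the first /h/ deletes. /luguidihhed/ → luguidihed.
Rule 3 (final devoicing): /d/ is a voiced obstruent in word-final position, so it devoices to [t]. /luguidihed/ → luguidihet.

luguidihet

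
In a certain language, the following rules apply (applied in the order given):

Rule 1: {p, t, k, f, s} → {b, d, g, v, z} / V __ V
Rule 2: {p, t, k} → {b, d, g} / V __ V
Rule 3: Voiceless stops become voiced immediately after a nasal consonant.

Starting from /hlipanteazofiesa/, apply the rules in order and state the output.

hlibandeazovieza

Rule 1 (intervocalic voicing): /p/ is a voiceless obstruent between vowels /i/ and /a/, so it voices to [b]. /f/ is a voiceless obstruent between vowels /o/ and /i/, so it voices to [v]. /s/ is a voiceless obstruent between vowels /e/ and /a/, so it voices to [z]. /hlipanteazofiesa/ → hlibanteazovieza.
Rule 2 (intervocalic voicing): no segment meets the environment; /hlibanteazovieza/ is unchanged.
Rule 3 (post-nasal voicing): /t/ is a voiceless stop immediately after the nasal /n/, so it voices to [d]. /hlibanteazovieza/ → hlibandeazovieza.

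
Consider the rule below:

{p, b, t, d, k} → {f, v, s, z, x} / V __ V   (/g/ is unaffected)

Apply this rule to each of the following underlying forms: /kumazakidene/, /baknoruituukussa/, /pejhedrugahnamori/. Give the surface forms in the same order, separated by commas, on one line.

kumazaxizene, baknoruisuuxussa, pejhedrugahnamori

/kumazakidene/: /k/ is a stop between vowels /a/ and /i/, so it spirantizes to the fricative [x]. /d/ is a stop between vowels /i/ and /e/, so it spirantizes to the fricative [z]. → [kumazaxizene].
/baknoruituukussa/: /t/ is a stop between vowels /i/ and /u/, so it spirantizes to the fricative [s]. /k/ is a stop between vowels /u/ and /u/, so it spirantizes to the fricative [x]. → [baknoruisuuxussa].
/pejhedrugahnamori/: the rule's environment is not met; surfaces unchanged as [pejhedrugahnamori].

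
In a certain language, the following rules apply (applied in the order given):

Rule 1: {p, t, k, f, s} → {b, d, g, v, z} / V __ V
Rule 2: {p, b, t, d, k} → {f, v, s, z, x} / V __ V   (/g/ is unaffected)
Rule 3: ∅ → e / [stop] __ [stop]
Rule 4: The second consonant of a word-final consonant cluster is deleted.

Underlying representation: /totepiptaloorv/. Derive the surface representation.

tozevipetaloor

Rule 1 (intervocalic voicing): /t/ is a voiceless obstruent between vowels /o/ and /e/, so it voices to [d]. /p/ is a voiceless obstruent between vowels /e/ and /i/, so it voices to [b]. /totepiptaloorv/ → todebiptaloorv.
Rule 2 (intervocalic spirantization): /d/ is a stop between vowels /o/ and /e/, so it spirantizes to the fricative [z]. /b/ is a stop between vowels /e/ and /i/, so it spirantizes to the fricative [v]. /todebiptaloorv/ → tozeviptaloorv.
Rule 3 (stop-cluster e-epenthesis): /p/ and /t/ form a stop–stop cluster, so [e] is inserted between them. /tozeviptaloorv/ → tozevipetaloorv.
Rule 4 (final cluster simplification): /v/ is the second consonant of a word-final cluster /rv/, so it deletes. /tozevipetaloorv/ → tozevipetaloor.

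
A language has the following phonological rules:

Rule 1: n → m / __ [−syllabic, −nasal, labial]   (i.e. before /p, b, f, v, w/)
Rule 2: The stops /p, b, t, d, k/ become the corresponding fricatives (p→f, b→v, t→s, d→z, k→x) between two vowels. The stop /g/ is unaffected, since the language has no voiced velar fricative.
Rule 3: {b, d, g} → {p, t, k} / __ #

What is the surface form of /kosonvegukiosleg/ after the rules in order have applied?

Rule 1 (nasal place assimilation): /n/ precedes the labial consonant /v/, so it assimilates in place to [m]. /kosonvegukiosleg/ → kosomvegukiosleg.
Rule 2 (intervocalic spirantization): /k/ is a stop between vowels /u/ and /i/, so it spirantizes to the fricative [x]. /kosomvegukiosleg/ → kosomveguxiosleg.
Rule 3 (final devoicing): /g/ is a voiced stop in word-final position, so it devoices to [k]. /kosomveguxiosleg/ → kosomveguxioslek.

kosomveguxioslek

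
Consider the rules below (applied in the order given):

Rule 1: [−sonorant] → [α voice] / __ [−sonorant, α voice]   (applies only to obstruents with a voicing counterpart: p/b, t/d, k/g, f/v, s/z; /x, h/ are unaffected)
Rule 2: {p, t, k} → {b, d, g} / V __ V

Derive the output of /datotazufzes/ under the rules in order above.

Rule 1 (regressive voicing assimilation): /f/ precedes the voiced obstruent /z/, so it voices to [v] by assimilation. /datotazufzes/ → datotazuvzes.
Rule 2 (intervocalic voicing): /t/ is a voiceless stop between vowels /a/ and /o/, so it voices to [d]. /t/ is a voiceless stop between vowels /o/ and /a/, so it voices to [d]. /datotazuvzes/ → dadodazuvzes.

dadodazuvzes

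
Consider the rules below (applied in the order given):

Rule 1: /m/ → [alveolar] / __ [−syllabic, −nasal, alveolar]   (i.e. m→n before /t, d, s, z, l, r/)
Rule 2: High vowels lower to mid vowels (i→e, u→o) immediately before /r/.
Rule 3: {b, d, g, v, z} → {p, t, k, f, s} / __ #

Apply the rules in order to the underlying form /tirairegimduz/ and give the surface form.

Rule 1 (nasal place assimilation): /m/ precedes the alveolar consonant /d/, so it assimilates in place to [n]. /tirairegimduz/ → tiraireginduz.
Rule 2 (pre-rhotic lowering): /i/ is a high vowel immediately before /r/, so it lowers to [e]. /i/ is a high vowel immediately before /r/, so it lowers to [e]. /tiraireginduz/ → teraereginduz.
Rule 3 (final devoicing): /z/ is a voiced obstruent in word-final position, so it devoices to [s]. /teraereginduz/ → teraeregindus.

teraeregindus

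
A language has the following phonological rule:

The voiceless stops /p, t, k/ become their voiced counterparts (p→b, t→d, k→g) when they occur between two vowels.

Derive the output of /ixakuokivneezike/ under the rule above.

/k/ is a voiceless stop between vowels /a/ and /u/, so it voices to [g].
/k/ is a voiceless stop between vowels /o/ and /i/, so it voices to [g].
/k/ is a voiceless stop between vowels /i/ and /e/, so it voices to [g].
Surface form: [ixaguogivneezige].

ixaguogivneezige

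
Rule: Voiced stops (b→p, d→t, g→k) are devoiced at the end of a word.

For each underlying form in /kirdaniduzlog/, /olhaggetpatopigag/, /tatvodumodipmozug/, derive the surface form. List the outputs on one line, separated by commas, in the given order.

kirdaniduzlok, olhaggetpatopigak, tatvodumodipmozuk

/kirdaniduzlog/: /g/ is a voiced stop in word-final position, so it devoices to [k]. → [kirdaniduzlok].
/olhaggetpatopigag/: /g/ is a voiced stop in word-final position, so it devoices to [k]. → [olhaggetpatopigak].
/tatvodumodipmozug/: /g/ is a voiced stop in word-final position, so it devoices to [k]. → [tatvodumodipmozuk].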